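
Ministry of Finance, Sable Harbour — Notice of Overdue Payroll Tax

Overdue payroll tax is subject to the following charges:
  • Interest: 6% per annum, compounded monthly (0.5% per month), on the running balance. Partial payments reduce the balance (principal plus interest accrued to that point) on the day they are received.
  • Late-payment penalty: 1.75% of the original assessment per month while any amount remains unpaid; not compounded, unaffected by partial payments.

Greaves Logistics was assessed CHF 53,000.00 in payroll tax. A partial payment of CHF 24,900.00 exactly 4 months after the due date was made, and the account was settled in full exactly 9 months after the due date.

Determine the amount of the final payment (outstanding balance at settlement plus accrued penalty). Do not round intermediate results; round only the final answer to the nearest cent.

CHF 38,252.00

Balance at month 4: CHF 53,000.0000 × (1 + 0.005)^4 = CHF 54,067.9765…
After CHF 24,900.00 payment: CHF 54,067.9765… − CHF 24,900.00 = CHF 29,167.9765…
Balance at month 9: CHF 29,167.9765… × (1 + 0.005)^5 = CHF 29,904.5045…
Penalty: 9 × 1.75% × CHF 53,000.00 = CHF 8,347.50
Final settlement = outstanding balance + penalty = CHF 29,904.5045… + CHF 8,347.50 = CHF 38,252.00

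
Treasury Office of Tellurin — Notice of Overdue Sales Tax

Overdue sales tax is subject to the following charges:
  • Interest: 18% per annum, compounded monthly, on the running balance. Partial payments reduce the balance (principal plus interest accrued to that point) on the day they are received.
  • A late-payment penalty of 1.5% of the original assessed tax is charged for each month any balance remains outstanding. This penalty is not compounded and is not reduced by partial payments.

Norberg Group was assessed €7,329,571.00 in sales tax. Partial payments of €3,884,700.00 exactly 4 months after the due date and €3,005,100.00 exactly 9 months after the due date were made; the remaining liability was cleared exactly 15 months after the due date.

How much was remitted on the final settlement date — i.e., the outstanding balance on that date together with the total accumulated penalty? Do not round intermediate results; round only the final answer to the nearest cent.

€2,950,933.58

Monthly rate = 18% ÷ 12 = 1.5%
Balance at month 4: €7,329,571.0000 × (1 + 0.015)^4 = €7,779,339.5011…
After €3,884,700.00 payment: €7,779,339.5011… − €3,884,700.00 = €3,894,639.5011…
Balance at month 9: €3,894,639.5011… × (1 + 0.015)^5 = €4,195,632.8355…
After €3,005,100.00 payment: €4,195,632.8355… − €3,005,100.00 = €1,190,532.8355…
Balance at month 15: €1,190,532.8355… × (1 + 0.015)^6 = €1,301,780.1094…
Penalty: 15 × 1.5% × €7,329,571.00 = €1,649,153.48…
Final settlement = outstanding balance + penalty = €1,301,780.1094… + €1,649,153.48… = €2,950,933.58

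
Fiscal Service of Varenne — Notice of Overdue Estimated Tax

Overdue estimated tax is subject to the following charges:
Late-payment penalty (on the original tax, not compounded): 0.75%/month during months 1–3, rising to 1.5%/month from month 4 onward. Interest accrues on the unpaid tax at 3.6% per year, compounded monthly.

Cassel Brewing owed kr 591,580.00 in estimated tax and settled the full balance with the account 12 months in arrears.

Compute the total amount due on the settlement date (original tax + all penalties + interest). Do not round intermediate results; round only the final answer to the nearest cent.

kr 706,405.67

Penalty, months 1–3: 3 × 0.75% × kr 591,580.00 = kr 13,310.55
Penalty, months 4–12: 9 × 1.5% × kr 591,580.00 = kr 79,863.30
Interest (3.6%/yr ÷ 12 = 0.3%/month): kr 591,580.00 × ((1 + 0.003)^12 − 1) = kr 21,651.8163…
Total = kr 591,580.00 + kr 93,173.8500 + kr 21,651.8163… = kr 706,405.67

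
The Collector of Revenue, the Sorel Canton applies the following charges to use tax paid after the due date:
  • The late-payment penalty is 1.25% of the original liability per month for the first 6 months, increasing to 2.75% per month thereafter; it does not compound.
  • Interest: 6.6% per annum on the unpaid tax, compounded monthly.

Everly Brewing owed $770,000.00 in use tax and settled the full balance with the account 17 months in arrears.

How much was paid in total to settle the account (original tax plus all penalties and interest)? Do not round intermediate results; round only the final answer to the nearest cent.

Penalty, months 1–6: 6 × 1.25% × $770,000.00 = $57,750.00
Penalty, months 7–17: 11 × 2.75% × $770,000.00 = $232,925.00
Interest (6.6%/yr ÷ 12 = 0.55%/month): $770,000.00 × ((1 + 0.0055)^17 − 1) = $75,251.5951…
Total = $770,000.00 + $290,675.0000 + $75,251.5951… = $1,135,926.60

$1,135,926.60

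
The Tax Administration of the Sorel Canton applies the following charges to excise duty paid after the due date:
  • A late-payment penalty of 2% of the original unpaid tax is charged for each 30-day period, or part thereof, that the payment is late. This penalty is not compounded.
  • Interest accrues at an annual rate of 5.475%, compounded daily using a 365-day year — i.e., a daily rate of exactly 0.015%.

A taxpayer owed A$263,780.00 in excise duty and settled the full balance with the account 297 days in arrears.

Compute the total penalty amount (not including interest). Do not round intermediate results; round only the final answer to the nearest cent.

Penalty periods: ⌈297/30⌉ = 10; penalty = 10 × 2% × A$263,780.00 = A$52,756.00

A$52,756.00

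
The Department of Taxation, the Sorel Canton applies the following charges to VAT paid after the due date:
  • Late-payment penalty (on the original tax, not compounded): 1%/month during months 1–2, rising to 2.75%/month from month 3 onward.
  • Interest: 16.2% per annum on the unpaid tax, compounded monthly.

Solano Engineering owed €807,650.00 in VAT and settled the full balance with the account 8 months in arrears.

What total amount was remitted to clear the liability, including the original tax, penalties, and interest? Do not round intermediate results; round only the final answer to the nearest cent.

€1,048,526.07

Penalty, months 1–2: 2 × 1% × €807,650.00 = €16,153.00
Penalty, months 3–8: 6 × 2.75% × €807,650.00 = €133,262.25
Interest (16.2%/yr ÷ 12 = 1.35%/month): €807,650.00 × ((1 + 0.0135)^8 − 1) = €91,460.8150…
Total = €807,650.00 + €149,415.2500 + €91,460.8150… = €1,048,526.07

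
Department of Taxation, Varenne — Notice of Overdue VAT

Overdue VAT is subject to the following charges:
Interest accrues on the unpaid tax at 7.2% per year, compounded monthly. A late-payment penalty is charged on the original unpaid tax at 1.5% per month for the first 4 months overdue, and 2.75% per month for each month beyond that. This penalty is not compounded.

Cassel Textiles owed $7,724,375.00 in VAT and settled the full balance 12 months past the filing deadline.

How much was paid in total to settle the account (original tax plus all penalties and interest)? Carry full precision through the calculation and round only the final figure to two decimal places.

Penalty, months 1–4: 4 × 1.5% × $7,724,375.00 = $463,462.50
Penalty, months 5–12: 8 × 2.75% × $7,724,375.00 = $1,699,362.50
Interest (7.2%/yr ÷ 12 = 0.6%/month): $7,724,375.00 × ((1 + 0.006)^12 − 1) = $574,880.1805…
Total = $7,724,375.00 + $2,162,825.0000 + $574,880.1805… = $10,462,080.18

$10,462,080.18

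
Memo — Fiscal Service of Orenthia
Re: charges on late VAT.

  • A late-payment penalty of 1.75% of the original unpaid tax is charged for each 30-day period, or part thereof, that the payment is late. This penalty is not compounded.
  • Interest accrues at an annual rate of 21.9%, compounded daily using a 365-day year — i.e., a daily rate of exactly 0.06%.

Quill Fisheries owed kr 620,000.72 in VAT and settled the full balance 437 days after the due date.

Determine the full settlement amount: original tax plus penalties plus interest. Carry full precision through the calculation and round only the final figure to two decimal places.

Penalty periods: ⌈437/30⌉ = 15; penalty = 15 × 1.75% × kr 620,000.72 = kr 162,750.19…
Interest: kr 620,000.72 × ((1 + 0.0006)^437 − 1) = kr 620,000.72 × 0.29968428… = kr 185,804.4678…
Total = kr 620,000.72 + kr 162,750.1890 + kr 185,804.4678… = kr 968,555.38

kr 968,555.38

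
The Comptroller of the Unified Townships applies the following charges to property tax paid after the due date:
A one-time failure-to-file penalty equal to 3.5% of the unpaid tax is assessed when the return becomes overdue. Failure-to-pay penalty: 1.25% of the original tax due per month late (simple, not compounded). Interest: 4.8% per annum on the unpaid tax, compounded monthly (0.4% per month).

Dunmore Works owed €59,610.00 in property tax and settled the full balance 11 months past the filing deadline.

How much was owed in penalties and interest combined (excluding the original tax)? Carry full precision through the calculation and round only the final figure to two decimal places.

€12,958.66

Failure-to-file penalty: 3.5% × €59,610.00 = €2,086.35
Failure-to-pay penalty = 1.25% × €59,610.00 × 11 mo = €8,196.38…
Interest: €59,610.00 × ((1 + 0.004)^11 − 1) = €59,610.00 × 0.0448906… = €2,675.9313…
Penalties + interest = €10,282.7250 + €2,675.9313… = €12,958.66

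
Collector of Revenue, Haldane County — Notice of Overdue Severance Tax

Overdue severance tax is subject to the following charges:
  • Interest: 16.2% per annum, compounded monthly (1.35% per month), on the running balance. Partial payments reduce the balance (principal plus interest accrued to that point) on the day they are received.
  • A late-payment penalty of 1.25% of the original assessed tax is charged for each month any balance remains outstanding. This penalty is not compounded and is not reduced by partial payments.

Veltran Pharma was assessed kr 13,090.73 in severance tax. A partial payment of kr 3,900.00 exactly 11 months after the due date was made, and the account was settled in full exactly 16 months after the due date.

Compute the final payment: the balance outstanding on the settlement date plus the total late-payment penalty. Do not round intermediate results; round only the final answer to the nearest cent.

Balance at month 11: kr 13,090.7300 × (1 + 0.0135)^11 = kr 15,171.3822…
After kr 3,900.00 payment: kr 15,171.3822… − kr 3,900.00 = kr 11,271.3822…
Balance at month 16: kr 11,271.3822… × (1 + 0.0135)^5 = kr 12,053.0218…
Penalty: 16 × 1.25% × kr 13,090.73 = kr 2,618.15…
Final settlement = outstanding balance + penalty = kr 12,053.0218… + kr 2,618.15… = kr 14,671.17

kr 14,671.17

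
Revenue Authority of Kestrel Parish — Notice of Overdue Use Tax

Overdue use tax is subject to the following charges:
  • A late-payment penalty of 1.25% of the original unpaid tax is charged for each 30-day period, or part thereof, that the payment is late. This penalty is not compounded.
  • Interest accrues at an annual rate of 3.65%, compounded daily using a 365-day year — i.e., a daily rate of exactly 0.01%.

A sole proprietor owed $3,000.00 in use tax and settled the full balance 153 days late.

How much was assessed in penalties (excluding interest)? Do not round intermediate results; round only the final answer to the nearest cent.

$225.00

Penalty periods: ⌈153/30⌉ = 6; penalty = 6 × 1.25% × $3,000.00 = $225.00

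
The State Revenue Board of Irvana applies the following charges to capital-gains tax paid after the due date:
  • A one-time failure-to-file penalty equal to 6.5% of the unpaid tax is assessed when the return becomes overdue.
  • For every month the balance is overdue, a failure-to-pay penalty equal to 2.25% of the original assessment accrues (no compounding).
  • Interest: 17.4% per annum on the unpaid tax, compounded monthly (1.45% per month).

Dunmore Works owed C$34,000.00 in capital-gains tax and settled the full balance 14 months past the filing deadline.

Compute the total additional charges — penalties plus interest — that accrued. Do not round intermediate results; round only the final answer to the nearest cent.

C$20,511.79

Failure-to-file penalty: 6.5% × C$34,000.00 = C$2,210.00
Failure-to-pay penalty: 14 × 2.25% × C$34,000.00 = C$10,710.00
Interest: C$34,000.00 × ((1 + 0.0145)^14 − 1) = C$34,000.00 × 0.2232880… = C$7,591.7924…
Penalties + interest = C$12,920.0000 + C$7,591.7924… = C$20,511.79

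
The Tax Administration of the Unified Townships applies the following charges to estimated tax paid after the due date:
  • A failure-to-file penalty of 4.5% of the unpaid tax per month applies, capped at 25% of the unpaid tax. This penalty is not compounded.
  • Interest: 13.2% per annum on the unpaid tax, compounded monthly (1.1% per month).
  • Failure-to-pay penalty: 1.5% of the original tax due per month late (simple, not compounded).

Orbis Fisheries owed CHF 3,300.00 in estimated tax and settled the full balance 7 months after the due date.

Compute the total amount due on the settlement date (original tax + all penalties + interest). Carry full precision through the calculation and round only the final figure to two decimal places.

CHF 4,734.14

Failure-to-file: 7 × 4.5% × CHF 3,300.00 = CHF 1,039.50, capped at 25% × CHF 3,300.00 = CHF 825.00
Failure-to-pay penalty: 7 × 1.5% × CHF 3,300.00 = CHF 346.50
Interest: CHF 3,300.00 × ((1 + 0.011)^7 − 1) = CHF 3,300.00 × 0.0795881… = CHF 262.6407…
Total = CHF 3,300.00 + CHF 1,171.5000 + CHF 262.6407… = CHF 4,734.14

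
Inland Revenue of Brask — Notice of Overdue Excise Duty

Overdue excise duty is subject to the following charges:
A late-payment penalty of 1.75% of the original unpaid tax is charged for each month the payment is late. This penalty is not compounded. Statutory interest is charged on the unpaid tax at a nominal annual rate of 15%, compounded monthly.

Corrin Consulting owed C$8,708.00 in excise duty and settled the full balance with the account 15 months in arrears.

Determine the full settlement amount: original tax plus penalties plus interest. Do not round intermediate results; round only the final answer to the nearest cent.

C$12,777.50

Late-payment penalty: 15 × 1.75% × C$8,708.00 = C$2,285.85
Interest (15%/yr ÷ 12 = 1.25%/month): C$8,708.00 × ((1 + 0.0125)^15 − 1) = C$1,783.6525…
Total = C$8,708.00 + C$2,285.8500 + C$1,783.6525… = C$12,777.50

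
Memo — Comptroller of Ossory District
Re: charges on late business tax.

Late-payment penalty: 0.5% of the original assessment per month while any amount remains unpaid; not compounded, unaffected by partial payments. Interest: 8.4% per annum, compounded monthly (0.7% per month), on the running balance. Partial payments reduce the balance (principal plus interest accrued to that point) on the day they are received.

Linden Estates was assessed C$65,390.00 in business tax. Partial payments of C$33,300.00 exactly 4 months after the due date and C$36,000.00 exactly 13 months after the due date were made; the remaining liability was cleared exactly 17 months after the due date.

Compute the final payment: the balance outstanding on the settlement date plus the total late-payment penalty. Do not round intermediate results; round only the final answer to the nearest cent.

C$5,701.42

Balance at month 4: C$65,390.0000 × (1 + 0.007)^4 = C$67,240.2345…
After C$33,300.00 payment: C$67,240.2345… − C$33,300.00 = C$33,940.2345…
Balance at month 13: C$33,940.2345… × (1 + 0.007)^9 = C$36,139.3281…
After C$36,000.00 payment: C$36,139.3281… − C$36,000.00 = C$139.3281…
Balance at month 17: C$139.3281… × (1 + 0.007)^4 = C$143.2704…
Penalty: 17 × 0.5% × C$65,390.00 = C$5,558.15
Final settlement = outstanding balance + penalty = C$143.2704… + C$5,558.15 = C$5,701.42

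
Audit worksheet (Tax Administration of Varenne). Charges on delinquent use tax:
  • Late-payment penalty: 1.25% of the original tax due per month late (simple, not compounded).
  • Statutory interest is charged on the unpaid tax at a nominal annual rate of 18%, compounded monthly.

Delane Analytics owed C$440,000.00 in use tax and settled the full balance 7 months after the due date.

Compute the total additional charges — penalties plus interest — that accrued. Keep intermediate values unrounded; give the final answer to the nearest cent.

Late-payment penalty: 7 × 1.25% × C$440,000.00 = C$38,500.00
Interest (18%/yr ÷ 12 = 1.5%/month): C$440,000.00 × ((1 + 0.015)^7 − 1) = C$48,331.7617…
Penalties + interest = C$38,500.0000 + C$48,331.7617… = C$86,831.76

C$86,831.76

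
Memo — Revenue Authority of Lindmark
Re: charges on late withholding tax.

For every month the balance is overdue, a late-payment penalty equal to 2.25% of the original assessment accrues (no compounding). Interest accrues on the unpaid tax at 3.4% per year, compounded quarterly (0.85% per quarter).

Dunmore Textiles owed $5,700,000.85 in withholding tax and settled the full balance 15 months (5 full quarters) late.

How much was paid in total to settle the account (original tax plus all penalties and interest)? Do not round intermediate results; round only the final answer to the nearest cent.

$7,870,154.58

Late-payment penalty: 15 × 2.25% × $5,700,000.85 = $1,923,750.29…
Interest: $5,700,000.85 × ((1 + 0.0085)^5 − 1) = $5,700,000.85 × 0.0432287… = $246,403.4409…
Total = $5,700,000.85 + $1,923,750.2869… + $246,403.4409… = $7,870,154.58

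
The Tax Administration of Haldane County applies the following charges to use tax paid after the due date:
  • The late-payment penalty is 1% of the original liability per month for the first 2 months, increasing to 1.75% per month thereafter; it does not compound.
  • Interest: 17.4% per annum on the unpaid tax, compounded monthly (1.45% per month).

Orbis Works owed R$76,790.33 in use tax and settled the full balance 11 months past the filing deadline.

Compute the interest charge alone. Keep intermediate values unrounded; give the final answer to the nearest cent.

Interest: R$76,790.33 × ((1 + 0.0145)^11 − 1) = R$76,790.33 × 0.1715817… = R$13,175.8124…

R$13,175.81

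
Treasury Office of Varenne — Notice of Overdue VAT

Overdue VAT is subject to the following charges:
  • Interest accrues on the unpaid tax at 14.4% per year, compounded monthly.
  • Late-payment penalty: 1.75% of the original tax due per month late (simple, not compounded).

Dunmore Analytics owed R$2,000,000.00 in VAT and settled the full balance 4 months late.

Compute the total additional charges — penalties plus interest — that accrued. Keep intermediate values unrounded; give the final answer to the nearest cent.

Late-payment penalty: 4 × 1.75% × R$2,000,000.00 = R$140,000.00
Interest (14.4%/yr ÷ 12 = 1.2%/month): R$2,000,000.00 × ((1 + 0.012)^4 − 1) = R$97,741.8655…
Penalties + interest = R$140,000.0000 + R$97,741.8655… = R$237,741.87

R$237,741.87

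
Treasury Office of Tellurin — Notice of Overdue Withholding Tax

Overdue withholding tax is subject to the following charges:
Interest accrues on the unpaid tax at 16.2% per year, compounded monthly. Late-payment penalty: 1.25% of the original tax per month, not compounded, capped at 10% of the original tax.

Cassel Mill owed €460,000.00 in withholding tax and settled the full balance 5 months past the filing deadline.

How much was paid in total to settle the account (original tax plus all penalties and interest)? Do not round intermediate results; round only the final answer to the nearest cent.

€520,649.74

Penalty: 5 × 1.25% × €460,000.00 = €28,750.00 (below the 10% cap of €46,000.00)
Interest (16.2%/yr ÷ 12 = 1.35%/month): €460,000.00 × ((1 + 0.0135)^5 − 1) = €31,899.7443…
Total = €460,000.00 + €28,750.0000 + €31,899.7443… = €520,649.74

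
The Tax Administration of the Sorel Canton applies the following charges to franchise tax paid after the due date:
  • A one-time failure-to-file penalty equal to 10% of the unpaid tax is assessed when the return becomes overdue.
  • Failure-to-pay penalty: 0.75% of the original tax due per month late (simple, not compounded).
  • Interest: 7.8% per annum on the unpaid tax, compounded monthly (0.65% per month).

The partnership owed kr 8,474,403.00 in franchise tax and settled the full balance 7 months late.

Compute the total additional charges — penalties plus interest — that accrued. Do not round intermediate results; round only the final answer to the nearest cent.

Failure-to-file penalty: 10% × kr 8,474,403.00 = kr 847,440.30
Failure-to-pay penalty: 7 × 0.75% × kr 8,474,403.00 = kr 444,906.16…
Interest: kr 8,474,403.00 × ((1 + 0.0065)^7 − 1) = kr 8,474,403.00 × 0.0463969… = kr 393,186.2370…
Penalties + interest = kr 1,292,346.4575 + kr 393,186.2370… = kr 1,685,532.69

kr 1,685,532.69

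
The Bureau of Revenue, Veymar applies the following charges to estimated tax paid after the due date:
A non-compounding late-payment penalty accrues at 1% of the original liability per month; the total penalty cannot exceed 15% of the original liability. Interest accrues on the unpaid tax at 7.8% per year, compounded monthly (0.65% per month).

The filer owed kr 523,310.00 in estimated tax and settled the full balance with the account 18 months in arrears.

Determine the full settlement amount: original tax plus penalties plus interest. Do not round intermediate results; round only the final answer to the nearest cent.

kr 666,536.76

Penalty (uncapped): 18 × 1% × kr 523,310.00 = kr 94,195.80; cap = 15% × kr 523,310.00 = kr 78,496.50 → penalty = kr 78,496.50
Interest: kr 523,310.00 × ((1 + 0.0065)^18 − 1) = kr 523,310.00 × 0.1236939… = kr 64,730.2585…
Total = kr 523,310.00 + kr 78,496.5000 + kr 64,730.2585… = kr 666,536.76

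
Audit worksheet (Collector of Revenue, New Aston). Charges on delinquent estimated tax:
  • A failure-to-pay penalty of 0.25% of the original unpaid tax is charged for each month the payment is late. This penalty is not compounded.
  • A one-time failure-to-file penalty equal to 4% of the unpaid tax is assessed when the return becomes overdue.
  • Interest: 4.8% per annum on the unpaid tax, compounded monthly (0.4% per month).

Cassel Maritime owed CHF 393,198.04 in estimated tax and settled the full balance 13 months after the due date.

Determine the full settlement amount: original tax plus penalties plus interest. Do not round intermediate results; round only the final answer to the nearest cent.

CHF 442,649.18

Failure-to-file penalty: 4% × CHF 393,198.04 = CHF 15,727.92…
Failure-to-pay penalty = 0.25% × CHF 393,198.04 × 13 mo = CHF 12,778.94…
Interest: CHF 393,198.04 × ((1 + 0.004)^13 − 1) = CHF 393,198.04 × 0.0532665… = CHF 20,944.2788…
Total = CHF 393,198.04 + CHF 28,506.8579 + CHF 20,944.2788… = CHF 442,649.18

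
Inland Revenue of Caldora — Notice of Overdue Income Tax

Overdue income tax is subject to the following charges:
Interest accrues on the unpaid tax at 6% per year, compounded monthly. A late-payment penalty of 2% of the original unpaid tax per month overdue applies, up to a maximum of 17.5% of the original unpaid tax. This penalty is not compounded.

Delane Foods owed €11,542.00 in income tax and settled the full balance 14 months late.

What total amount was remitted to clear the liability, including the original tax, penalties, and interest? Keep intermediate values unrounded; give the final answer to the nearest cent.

Penalty (uncapped): 14 × 2% × €11,542.00 = €3,231.76; cap = 17.5% × €11,542.00 = €2,019.85 → penalty = €2,019.85
Interest (6%/yr ÷ 12 = 0.5%/month): €11,542.00 × ((1 + 0.005)^14 − 1) = €834.7305…
Total = €11,542.00 + €2,019.8500 + €834.7305… = €14,396.58

€14,396.58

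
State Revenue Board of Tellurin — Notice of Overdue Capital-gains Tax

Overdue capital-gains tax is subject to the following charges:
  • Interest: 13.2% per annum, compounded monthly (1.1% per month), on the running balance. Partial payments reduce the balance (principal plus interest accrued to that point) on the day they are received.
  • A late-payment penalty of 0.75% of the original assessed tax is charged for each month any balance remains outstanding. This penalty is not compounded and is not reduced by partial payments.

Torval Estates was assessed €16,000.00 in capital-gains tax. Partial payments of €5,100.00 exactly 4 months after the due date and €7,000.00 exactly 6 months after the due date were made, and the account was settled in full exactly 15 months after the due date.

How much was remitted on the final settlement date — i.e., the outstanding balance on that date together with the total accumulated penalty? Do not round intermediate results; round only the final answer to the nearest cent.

Balance at month 4: €16,000.0000 × (1 + 0.011)^4 = €16,715.7014…
After €5,100.00 payment: €16,715.7014… − €5,100.00 = €11,615.7014…
Balance at month 6: €11,615.7014… × (1 + 0.011)^2 = €11,872.6523…
After €7,000.00 payment: €11,872.6523… − €7,000.00 = €4,872.6523…
Balance at month 15: €4,872.6523… × (1 + 0.011)^9 = €5,376.8241…
Penalty: 15 × 0.75% × €16,000.00 = €1,800.00
Final settlement = outstanding balance + penalty = €5,376.8241… + €1,800.00 = €7,176.82

€7,176.82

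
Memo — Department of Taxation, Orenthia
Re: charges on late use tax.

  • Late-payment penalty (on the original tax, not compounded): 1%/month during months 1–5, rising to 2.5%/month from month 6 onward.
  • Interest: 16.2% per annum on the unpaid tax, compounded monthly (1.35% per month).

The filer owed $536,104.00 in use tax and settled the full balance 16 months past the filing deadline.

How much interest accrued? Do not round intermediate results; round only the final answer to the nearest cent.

$128,295.19

Interest: $536,104.00 × ((1 + 0.0135)^16 − 1) = $536,104.00 × 0.2393103… = $128,295.1927…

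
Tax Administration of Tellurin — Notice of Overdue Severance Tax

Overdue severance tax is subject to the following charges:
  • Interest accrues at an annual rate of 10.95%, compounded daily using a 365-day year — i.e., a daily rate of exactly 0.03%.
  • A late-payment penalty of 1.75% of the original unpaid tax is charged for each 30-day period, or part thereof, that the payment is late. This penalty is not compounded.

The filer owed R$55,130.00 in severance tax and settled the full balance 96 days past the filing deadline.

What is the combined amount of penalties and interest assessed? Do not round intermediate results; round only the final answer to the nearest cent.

R$5,469.68

Penalty periods: ⌈96/30⌉ = 4; penalty = 4 × 1.75% × R$55,130.00 = R$3,859.10
Interest: R$55,130.00 × ((1 + 0.0003)^96 − 1) = R$55,130.00 × 0.02921428… = R$1,610.5835…
Penalties + interest = R$3,859.1000 + R$1,610.5835… = R$5,469.68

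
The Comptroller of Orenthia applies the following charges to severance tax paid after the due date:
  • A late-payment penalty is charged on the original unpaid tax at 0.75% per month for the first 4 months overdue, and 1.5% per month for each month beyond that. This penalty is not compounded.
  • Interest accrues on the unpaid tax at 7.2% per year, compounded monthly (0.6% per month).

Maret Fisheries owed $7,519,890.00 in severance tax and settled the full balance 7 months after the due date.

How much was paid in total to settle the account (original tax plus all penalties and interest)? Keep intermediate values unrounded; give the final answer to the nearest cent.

$8,405,459.36

Penalty, months 1–4: 4 × 0.75% × $7,519,890.00 = $225,596.70
Penalty, months 5–7: 3 × 1.5% × $7,519,890.00 = $338,395.05
Interest: $7,519,890.00 × ((1 + 0.006)^7 − 1) = $7,519,890.00 × 0.0427636… = $321,577.6095…
Total = $7,519,890.00 + $563,991.7500 + $321,577.6095… = $8,405,459.36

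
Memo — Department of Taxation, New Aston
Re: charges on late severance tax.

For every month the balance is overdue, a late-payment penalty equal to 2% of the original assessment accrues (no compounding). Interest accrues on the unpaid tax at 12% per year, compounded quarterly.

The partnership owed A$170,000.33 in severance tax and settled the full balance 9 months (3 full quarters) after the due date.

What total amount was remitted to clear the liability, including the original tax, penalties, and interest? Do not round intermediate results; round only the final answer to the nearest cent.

A$216,364.01

Late-payment penalty = 2% × A$170,000.33 × 9 mo = A$30,600.06…
Interest (12%/yr ÷ 4 = 3%/quarter): A$170,000.33 × ((1 + 0.03)^3 − 1) = A$15,763.6206…
Total = A$170,000.33 + A$30,600.0594 + A$15,763.6206… = A$216,364.01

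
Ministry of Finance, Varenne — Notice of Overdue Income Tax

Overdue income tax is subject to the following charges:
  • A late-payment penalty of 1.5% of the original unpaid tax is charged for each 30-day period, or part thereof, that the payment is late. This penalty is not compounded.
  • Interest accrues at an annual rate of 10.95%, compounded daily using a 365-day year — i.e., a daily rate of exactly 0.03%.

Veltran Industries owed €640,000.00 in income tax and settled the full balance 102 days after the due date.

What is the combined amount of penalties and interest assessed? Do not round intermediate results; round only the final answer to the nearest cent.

€58,283.69

Penalty periods: ⌈102/30⌉ = 4; penalty = 4 × 1.5% × €640,000.00 = €38,400.00
Interest: €640,000.00 × ((1 + 0.0003)^102 − 1) = €640,000.00 × 0.03106826… = €19,883.6867…
Penalties + interest = €38,400.0000 + €19,883.6867… = €58,283.69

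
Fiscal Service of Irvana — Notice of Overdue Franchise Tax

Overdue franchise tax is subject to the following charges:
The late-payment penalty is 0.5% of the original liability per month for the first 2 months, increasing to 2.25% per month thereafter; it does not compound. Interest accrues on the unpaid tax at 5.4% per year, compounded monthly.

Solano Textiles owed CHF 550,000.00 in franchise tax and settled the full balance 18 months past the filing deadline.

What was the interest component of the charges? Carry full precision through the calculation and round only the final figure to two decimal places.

Interest (5.4%/yr ÷ 12 = 0.45%/month): CHF 550,000.00 × ((1 + 0.0045)^18 − 1) = CHF 46,295.6333…

CHF 46,295.63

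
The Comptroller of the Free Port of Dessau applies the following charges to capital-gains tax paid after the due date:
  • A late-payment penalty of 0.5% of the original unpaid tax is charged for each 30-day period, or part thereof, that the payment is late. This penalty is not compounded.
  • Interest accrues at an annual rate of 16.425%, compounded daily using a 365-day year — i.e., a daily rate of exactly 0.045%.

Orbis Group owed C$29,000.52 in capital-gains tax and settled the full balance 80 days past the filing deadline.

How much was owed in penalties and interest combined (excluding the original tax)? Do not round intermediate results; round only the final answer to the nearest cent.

C$1,497.80

Penalty periods: ⌈80/30⌉ = 3; penalty = 3 × 0.5% × C$29,000.52 = C$435.01…
Interest: C$29,000.52 × ((1 + 0.00045)^80 − 1) = C$29,000.52 × 0.03664745… = C$1,062.7952…
Penalties + interest = C$435.0078 + C$1,062.7952… = C$1,497.80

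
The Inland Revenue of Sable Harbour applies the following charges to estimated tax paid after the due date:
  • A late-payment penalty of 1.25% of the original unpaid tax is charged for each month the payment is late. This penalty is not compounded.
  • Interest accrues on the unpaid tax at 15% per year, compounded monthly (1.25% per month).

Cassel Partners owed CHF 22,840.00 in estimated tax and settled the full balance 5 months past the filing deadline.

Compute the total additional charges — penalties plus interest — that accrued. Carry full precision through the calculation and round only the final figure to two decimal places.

Late-payment penalty = 1.25% × CHF 22,840.00 × 5 mo = CHF 1,427.50
Interest: CHF 22,840.00 × ((1 + 0.0125)^5 − 1) = CHF 22,840.00 × 0.0640822… = CHF 1,463.6364…
Penalties + interest = CHF 1,427.5000 + CHF 1,463.6364… = CHF 2,891.14

CHF 2,891.14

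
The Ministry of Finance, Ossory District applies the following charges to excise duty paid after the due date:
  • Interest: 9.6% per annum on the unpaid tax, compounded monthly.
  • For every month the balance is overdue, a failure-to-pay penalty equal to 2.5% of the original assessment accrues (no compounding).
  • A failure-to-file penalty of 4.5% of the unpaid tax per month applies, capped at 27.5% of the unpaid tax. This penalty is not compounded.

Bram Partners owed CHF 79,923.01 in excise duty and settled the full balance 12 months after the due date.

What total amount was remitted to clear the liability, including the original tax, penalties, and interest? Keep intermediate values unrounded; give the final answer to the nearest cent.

CHF 133,898.11

Failure-to-file: 12 × 4.5% × CHF 79,923.01 = CHF 43,158.43…, capped at 27.5% × CHF 79,923.01 = CHF 21,978.83…
Failure-to-pay penalty = 2.5% × CHF 79,923.01 × 12 mo = CHF 23,976.90…
Interest (9.6%/yr ÷ 12 = 0.8%/month): CHF 79,923.01 × ((1 + 0.008)^12 − 1) = CHF 8,019.3704…
Total = CHF 79,923.01 + CHF 45,955.7308… + CHF 8,019.3704… = CHF 133,898.11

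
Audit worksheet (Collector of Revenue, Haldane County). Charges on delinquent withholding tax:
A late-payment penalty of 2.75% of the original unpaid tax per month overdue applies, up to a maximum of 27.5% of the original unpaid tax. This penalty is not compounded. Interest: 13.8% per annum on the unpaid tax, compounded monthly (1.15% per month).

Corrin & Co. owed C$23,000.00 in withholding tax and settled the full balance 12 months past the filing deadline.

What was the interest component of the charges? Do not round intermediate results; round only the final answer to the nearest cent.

C$3,382.65

Interest: C$23,000.00 × ((1 + 0.0115)^12 − 1) = C$23,000.00 × 0.1470719… = C$3,382.6540…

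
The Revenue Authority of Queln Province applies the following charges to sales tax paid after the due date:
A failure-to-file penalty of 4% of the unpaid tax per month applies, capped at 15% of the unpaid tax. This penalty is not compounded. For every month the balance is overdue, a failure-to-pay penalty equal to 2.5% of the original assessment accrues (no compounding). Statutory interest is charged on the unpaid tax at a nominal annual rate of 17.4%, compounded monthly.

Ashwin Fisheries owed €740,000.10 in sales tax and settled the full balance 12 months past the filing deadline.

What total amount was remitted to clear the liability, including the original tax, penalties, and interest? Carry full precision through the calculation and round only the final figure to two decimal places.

€1,212,541.66

Failure-to-file: 12 × 4% × €740,000.10 = €355,200.05…, capped at 15% × €740,000.10 = €111,000.02…
Failure-to-pay penalty = 2.5% × €740,000.10 × 12 mo = €222,000.03
Interest (17.4%/yr ÷ 12 = 1.45%/month): €740,000.10 × ((1 + 0.0145)^12 − 1) = €139,541.5194…
Total = €740,000.10 + €333,000.0450 + €139,541.5194… = €1,212,541.66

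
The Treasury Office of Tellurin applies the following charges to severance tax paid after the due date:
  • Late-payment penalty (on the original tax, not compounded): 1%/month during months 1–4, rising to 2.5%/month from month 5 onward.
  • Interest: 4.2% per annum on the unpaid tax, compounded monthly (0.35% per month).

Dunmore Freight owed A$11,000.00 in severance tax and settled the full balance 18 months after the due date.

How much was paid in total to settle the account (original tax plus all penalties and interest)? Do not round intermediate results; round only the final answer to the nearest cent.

A$16,004.01

Penalty, months 1–4: 4 × 1% × A$11,000.00 = A$440.00
Penalty, months 5–18: 14 × 2.5% × A$11,000.00 = A$3,850.00
Interest: A$11,000.00 × ((1 + 0.0035)^18 − 1) = A$11,000.00 × 0.0649097… = A$714.0067…
Total = A$11,000.00 + A$4,290.0000 + A$714.0067… = A$16,004.01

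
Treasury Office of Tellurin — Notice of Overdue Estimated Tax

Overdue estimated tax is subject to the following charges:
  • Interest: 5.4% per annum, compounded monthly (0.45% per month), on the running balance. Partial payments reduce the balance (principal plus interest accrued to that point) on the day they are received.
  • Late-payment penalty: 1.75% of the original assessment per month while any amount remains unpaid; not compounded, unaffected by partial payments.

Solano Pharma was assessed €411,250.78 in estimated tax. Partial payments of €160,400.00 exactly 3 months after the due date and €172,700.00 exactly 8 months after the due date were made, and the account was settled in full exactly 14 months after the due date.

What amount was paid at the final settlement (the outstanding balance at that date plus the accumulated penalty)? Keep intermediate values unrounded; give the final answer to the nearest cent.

Balance at month 3: €411,250.7800 × (1 + 0.0045)^3 = €416,827.6865…
After €160,400.00 payment: €416,827.6865… − €160,400.00 = €256,427.6865…
Balance at month 8: €256,427.6865… × (1 + 0.0045)^5 = €262,249.4702…
After €172,700.00 payment: €262,249.4702… − €172,700.00 = €89,549.4702…
Balance at month 14: €89,549.4702… × (1 + 0.0045)^6 = €91,994.6703…
Penalty: 14 × 1.75% × €411,250.78 = €100,756.44…
Final settlement = outstanding balance + penalty = €91,994.6703… + €100,756.44… = €192,751.11

€192,751.11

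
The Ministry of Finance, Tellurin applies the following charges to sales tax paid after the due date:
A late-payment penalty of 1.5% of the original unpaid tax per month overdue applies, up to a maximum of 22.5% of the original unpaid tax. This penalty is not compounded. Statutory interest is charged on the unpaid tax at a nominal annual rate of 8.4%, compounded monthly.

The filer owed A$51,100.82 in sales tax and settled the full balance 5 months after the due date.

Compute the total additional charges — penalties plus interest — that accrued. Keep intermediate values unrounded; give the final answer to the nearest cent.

Penalty: 5 × 1.5% × A$51,100.82 = A$3,832.56… (below the 22.5% cap of A$11,497.68…)
Interest (8.4%/yr ÷ 12 = 0.7%/month): A$51,100.82 × ((1 + 0.007)^5 − 1) = A$1,813.7440…
Penalties + interest = A$3,832.5615 + A$1,813.7440… = A$5,646.31

A$5,646.31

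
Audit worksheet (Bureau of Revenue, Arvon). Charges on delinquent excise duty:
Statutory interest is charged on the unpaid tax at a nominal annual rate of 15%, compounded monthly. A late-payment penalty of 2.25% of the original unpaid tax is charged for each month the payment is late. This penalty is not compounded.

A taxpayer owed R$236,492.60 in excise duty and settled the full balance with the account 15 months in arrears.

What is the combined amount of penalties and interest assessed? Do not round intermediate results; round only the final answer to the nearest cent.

R$128,256.84

Late-payment penalty: 15 × 2.25% × R$236,492.60 = R$79,816.25…
Interest (15%/yr ÷ 12 = 1.25%/month): R$236,492.60 × ((1 + 0.0125)^15 − 1) = R$48,440.5860…
Penalties + interest = R$79,816.2525 + R$48,440.5860… = R$128,256.84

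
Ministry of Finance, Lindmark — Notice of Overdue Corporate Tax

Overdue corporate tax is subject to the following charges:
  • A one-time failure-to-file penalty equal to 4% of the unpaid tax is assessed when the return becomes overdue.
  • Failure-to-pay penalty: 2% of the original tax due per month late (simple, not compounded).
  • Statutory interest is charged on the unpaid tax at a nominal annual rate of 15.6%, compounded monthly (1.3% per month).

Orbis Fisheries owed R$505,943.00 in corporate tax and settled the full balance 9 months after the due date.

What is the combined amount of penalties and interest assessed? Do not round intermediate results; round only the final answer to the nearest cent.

R$173,676.16

Failure-to-file penalty: 4% × R$505,943.00 = R$20,237.72
Failure-to-pay penalty: 9 × 2% × R$505,943.00 = R$91,069.74
Interest: R$505,943.00 × ((1 + 0.013)^9 − 1) = R$505,943.00 × 0.1232722… = R$62,368.7036…
Penalties + interest = R$111,307.4600 + R$62,368.7036… = R$173,676.16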